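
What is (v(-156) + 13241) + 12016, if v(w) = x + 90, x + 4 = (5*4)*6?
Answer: 25463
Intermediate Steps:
x = 116 (x = -4 + (5*4)*6 = -4 + 20*6 = -4 + 120 = 116)
v(w) = 206 (v(w) = 116 + 90 = 206)
(v(-156) + 13241) + 12016 = (206 + 13241) + 12016 = 13447 + 12016 = 25463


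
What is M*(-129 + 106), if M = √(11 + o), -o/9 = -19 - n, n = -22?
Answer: -92*I ≈ -92.0*I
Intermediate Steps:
o = -27 (o = -9*(-19 - 1*(-22)) = -9*(-19 + 22) = -9*3 = -27)
M = 4*I (M = √(11 - 27) = √(-16) = 4*I ≈ 4.0*I)
M*(-129 + 106) = (4*I)*(-129 + 106) = (4*I)*(-23) = -92*I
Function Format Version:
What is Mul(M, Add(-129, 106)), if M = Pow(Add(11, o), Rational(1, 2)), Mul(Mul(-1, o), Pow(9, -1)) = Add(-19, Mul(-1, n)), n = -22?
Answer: Mul(-92, I) ≈ Mul(-92.000, I)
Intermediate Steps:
o = -27 (o = Mul(-9, Add(-19, Mul(-1, -22))) = Mul(-9, Add(-19, 22)) = Mul(-9, 3) = -27)
M = Mul(4, I) (M = Pow(Add(11, -27), Rational(1, 2)) = Pow(-16, Rational(1, 2)) = Mul(4, I) ≈ Mul(4.0000, I))
Mul(M, Add(-129, 106)) = Mul(Mul(4, I), Add(-129, 106)) = Mul(Mul(4, I), -23) = Mul(-92, I)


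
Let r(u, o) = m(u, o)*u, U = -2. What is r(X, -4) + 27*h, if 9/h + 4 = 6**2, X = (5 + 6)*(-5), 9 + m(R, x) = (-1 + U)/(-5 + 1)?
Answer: 14763/32 ≈ 461.34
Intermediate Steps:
m(R, x) = -33/4 (m(R, x) = -9 + (-1 - 2)/(-5 + 1) = -9 - 3/(-4) = -9 - 3*(-1/4) = -9 + 3/4 = -33/4)
X = -55 (X = 11*(-5) = -55)
r(u, o) = -33*u/4
h = 9/32 (h = 9/(-4 + 6**2) = 9/(-4 + 36) = 9/32 ≈ 0.28125)
r(X, -4) + 27*h = -33/4*(-55) + 27*(9/32) = 1815/4 + 243/32 = 14763/32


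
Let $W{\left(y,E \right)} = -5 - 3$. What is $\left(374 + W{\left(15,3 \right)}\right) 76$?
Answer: $27816$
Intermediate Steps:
$W{\left(y,E \right)} = -8$ ($W{\left(y,E \right)} = -5 - 3 = -8$)
$\left(374 + W{\left(15,3 \right)}\right) 76 = \left(374 - 8\right) 76 = 366 \cdot 76 = 27816$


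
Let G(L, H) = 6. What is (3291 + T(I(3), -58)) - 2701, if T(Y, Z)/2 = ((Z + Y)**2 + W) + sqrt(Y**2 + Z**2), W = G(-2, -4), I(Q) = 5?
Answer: 6220 + 2*sqrt(3389) ≈ 6336.4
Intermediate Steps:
W = 6
T(Y, Z) = 12 + 2*(Y + Z)**2 + 2*sqrt(Y**2 + Z**2) (T(Y, Z) = 2*(((Z + Y)**2 + 6) + sqrt(Y**2 + Z**2)) = 2*(((Y + Z)**2 + 6) + sqrt(Y**2 + Z**2)) = 2*((6 + (Y + Z)**2) + sqrt(Y**2 + Z**2)) = 2*(6 + (Y + Z)**2 + sqrt(Y**2 + Z**2)) = 12 + 2*(Y + Z)**2 + 2*sqrt(Y**2 + Z**2))
(3291 + T(I(3), -58)) - 2701 = (3291 + (12 + 2*(5 - 58)**2 + 2*sqrt(5**2 + (-58)**2))) - 2701 = (3291 + (12 + 2*(-53)**2 + 2*sqrt(25 + 3364))) - 2701 = (3291 + (12 + 2*2809 + 2*sqrt(3389))) - 2701 = (3291 + (12 + 5618 + 2*sqrt(3389))) - 2701 = (3291 + (5630 + 2*sqrt(3389))) - 2701 = (8921 + 2*sqrt(3389)) - 2701 = 6220 + 2*sqrt(3389)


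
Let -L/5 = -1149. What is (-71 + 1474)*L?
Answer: 8060235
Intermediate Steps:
L = 5745 (L = -5*(-1149) = 5745)
(-71 + 1474)*L = (-71 + 1474)*5745 = 1403*5745 = 8060235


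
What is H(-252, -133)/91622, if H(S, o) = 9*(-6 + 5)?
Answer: -9/91622 ≈ -9.8230e-5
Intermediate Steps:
H(S, o) = -9 (H(S, o) = 9*(-1) = -9)
H(-252, -133)/91622 = -9/91622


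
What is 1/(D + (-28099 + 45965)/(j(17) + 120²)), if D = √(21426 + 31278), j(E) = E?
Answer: -128787061/5477100677950 + 623549667*√366/2738550338975 ≈ 0.0043325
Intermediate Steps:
D = 12*√366 (D = √52704 = 12*√366 ≈ 229.57)
1/(D + (-28099 + 45965)/(j(17) + 120²)) = 1/(12*√366 + (-28099 + 45965)/(17 + 120²)) = 1/(12*√366 + 17866/(17 + 14400)) = 1/(12*√366 + 17866/14417) = 1/(17866/14417 + 12*√366)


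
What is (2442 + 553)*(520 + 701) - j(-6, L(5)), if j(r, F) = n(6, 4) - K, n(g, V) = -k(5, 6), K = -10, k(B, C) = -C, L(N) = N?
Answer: 3656879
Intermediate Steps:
n(g, V) = 6 (n(g, V) = -(-1)*6 = -1*(-6) = 6)
j(r, F) = 16 (j(r, F) = 6 - 1*(-10) = 6 + 10 = 16)
(2442 + 553)*(520 + 701) - j(-6, L(5)) = (2442 + 553)*(520 + 701) - 1*16 = 2995*1221 - 16 = 3656895 - 16 = 3656879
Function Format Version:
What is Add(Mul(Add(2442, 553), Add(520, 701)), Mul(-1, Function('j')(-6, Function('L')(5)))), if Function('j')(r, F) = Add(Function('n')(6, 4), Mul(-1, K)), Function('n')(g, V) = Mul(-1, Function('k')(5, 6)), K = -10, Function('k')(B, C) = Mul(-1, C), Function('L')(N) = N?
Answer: 3656879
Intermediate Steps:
Function('n')(g, V) = 6 (Function('n')(g, V) = Mul(-1, Mul(-1, 6)) = Mul(-1, -6) = 6)
Function('j')(r, F) = 16 (Function('j')(r, F) = Add(6, Mul(-1, -10)) = Add(6, 10) = 16)
Add(Mul(Add(2442, 553), Add(520, 701)), Mul(-1, Function('j')(-6, Function('L')(5)))) = Add(Mul(Add(2442, 553), Add(520, 701)), Mul(-1, 16)) = Add(Mul(2995, 1221), -16) = Add(3656895, -16) = 3656879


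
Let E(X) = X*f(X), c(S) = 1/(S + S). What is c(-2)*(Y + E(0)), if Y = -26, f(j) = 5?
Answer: 13/2 ≈ 6.5000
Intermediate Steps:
c(S) = 1/(2*S)
E(X) = 5*X (E(X) = X*5 = 5*X)
c(-2)*(Y + E(0)) = ((½)/(-2))*(-26 + 5*0) = ((½)*(-½))*(-26 + 0) = -¼*(-26) = 13/2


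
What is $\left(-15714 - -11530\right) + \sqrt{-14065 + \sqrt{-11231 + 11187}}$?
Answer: $-4184 + \sqrt{-14065 + 2 i \sqrt{11}} \approx -4184.0 + 118.6 i$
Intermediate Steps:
$\left(-15714 - -11530\right) + \sqrt{-14065 + \sqrt{-11231 + 11187}} = \left(-15714 + 11530\right) + \sqrt{-14065 + \sqrt{-44}} = -4184 + \sqrt{-14065 + 2 i \sqrt{11}}$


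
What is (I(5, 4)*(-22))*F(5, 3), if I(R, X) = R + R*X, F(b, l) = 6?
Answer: -3300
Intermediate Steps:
(I(5, 4)*(-22))*F(5, 3) = ((5*(1 + 4))*(-22))*6 = ((5*5)*(-22))*6 = (25*(-22))*6 = -550*6 = -3300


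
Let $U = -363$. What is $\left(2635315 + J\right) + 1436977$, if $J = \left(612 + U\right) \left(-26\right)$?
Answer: $4065818$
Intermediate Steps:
$J = -6474$ ($J = \left(612 - 363\right) \left(-26\right) = 249 \left(-26\right) = -6474$)
$\left(2635315 + J\right) + 1436977 = \left(2635315 - 6474\right) + 1436977 = 2628841 + 1436977 = 4065818$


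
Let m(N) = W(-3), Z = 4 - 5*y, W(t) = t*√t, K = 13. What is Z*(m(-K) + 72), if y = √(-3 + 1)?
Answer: 3*(4 - 5*I*√2)*(24 - I*√3) ≈ 251.26 - 529.9*I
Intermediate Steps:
W(t) = t^(3/2)
y = I*√2 (y = √(-2) = I*√2 ≈ 1.4142*I)
Z = 4 - 5*I*√2 ≈ 4.0 - 7.0711*I
m(N) = -3*I*√3 (m(N) = (-3)^(3/2) = -3*I*√3)
Z*(m(-K) + 72) = (4 - 5*I*√2)*(-3*I*√3 + 72) = (4 - 5*I*√2)*(72 - 3*I*√3)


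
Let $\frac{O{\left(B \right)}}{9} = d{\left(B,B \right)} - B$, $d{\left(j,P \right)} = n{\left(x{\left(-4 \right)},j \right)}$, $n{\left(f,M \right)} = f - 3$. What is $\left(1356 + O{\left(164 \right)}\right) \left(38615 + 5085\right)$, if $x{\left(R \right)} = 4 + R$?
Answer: $-6423900$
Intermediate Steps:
$n{\left(f,M \right)} = -3 + f$
$d{\left(j,P \right)} = -3$ ($d{\left(j,P \right)} = -3 + \left(4 - 4\right) = -3 + 0 = -3$)
$O{\left(B \right)} = -27 - 9 B$ ($O{\left(B \right)} = 9 \left(-3 - B\right) = -27 - 9 B$)
$\left(1356 + O{\left(164 \right)}\right) \left(38615 + 5085\right) = \left(1356 - 1503\right) \left(38615 + 5085\right) = \left(1356 - 1503\right) 43700 = \left(-147\right) 43700 = -6423900$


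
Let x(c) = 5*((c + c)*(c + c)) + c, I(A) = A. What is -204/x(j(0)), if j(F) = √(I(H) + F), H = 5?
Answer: -4080/1999 + 204*√5/9995 ≈ -1.9954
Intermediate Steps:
j(F) = √(5 + F)
x(c) = c + 20*c² (x(c) = 5*((2*c)*(2*c)) + c = 5*(4*c²) + c = 20*c² + c = c + 20*c²)
-204/x(j(0)) = -204*1/((1 + 20*√(5 + 0))*√(5 + 0)) = -204*√5/(5*(1 + 20*√5))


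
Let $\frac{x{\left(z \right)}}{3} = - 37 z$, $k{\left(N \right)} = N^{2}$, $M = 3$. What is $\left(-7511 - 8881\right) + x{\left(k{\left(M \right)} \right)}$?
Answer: $-17391$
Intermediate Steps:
$x{\left(z \right)} = - 111 z$ ($x{\left(z \right)} = 3 \left(- 37 z\right) = - 111 z$)
$\left(-7511 - 8881\right) + x{\left(k{\left(M \right)} \right)} = \left(-7511 - 8881\right) - 111 \cdot 3^{2} = -16392 - 999 = -17391$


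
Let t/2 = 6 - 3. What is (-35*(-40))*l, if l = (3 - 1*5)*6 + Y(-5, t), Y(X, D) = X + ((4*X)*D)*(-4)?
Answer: 648200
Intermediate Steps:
t = 6 (t = 2*(6 - 3) = 2*3 = 6)
Y(X, D) = X - 16*D*X (Y(X, D) = X + (4*D*X)*(-4) = X - 16*D*X)
l = 463 (l = (3 - 1*5)*6 - 5*(1 - 16*6) = (3 - 5)*6 - 5*(1 - 96) = -2*6 - 5*(-95) = -12 + 475 = 463)
(-35*(-40))*l = -35*(-40)*463 = 1400*463 = 648200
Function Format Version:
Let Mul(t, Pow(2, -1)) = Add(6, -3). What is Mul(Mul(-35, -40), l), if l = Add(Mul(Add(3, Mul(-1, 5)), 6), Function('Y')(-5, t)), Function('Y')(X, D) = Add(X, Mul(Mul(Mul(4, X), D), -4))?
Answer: 648200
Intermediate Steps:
t = 6 (t = Mul(2, Add(6, -3)) = Mul(2, 3) = 6)
Function('Y')(X, D) = Add(X, Mul(-16, D, X)) (Function('Y')(X, D) = Add(X, Mul(Mul(4, D, X), -4)) = Add(X, Mul(-16, D, X)))
l = 463 (l = Add(Mul(Add(3, Mul(-1, 5)), 6), Mul(-5, Add(1, Mul(-16, 6)))) = Add(Mul(Add(3, -5), 6), Mul(-5, Add(1, -96))) = Add(Mul(-2, 6), Mul(-5, -95)) = Add(-12, 475) = 463)
Mul(Mul(-35, -40), l) = Mul(Mul(-35, -40), 463) = Mul(1400, 463) = 648200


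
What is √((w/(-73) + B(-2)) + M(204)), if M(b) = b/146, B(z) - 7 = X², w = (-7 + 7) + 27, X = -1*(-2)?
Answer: √64094/73 ≈ 3.4681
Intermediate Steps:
X = 2
w = 27 (w = 0 + 27 = 27)
B(z) = 11 (B(z) = 7 + 2² = 7 + 4 = 11)
M(b) = b/146 (M(b) = b*(1/146) = b/146)
√((w/(-73) + B(-2)) + M(204)) = √((27/(-73) + 11) + (1/146)*204) = √((27*(-1/73) + 11) + 102/73) = √((-27/73 + 11) + 102/73) = √(776/73 + 102/73) = √(878/73) = √64094/73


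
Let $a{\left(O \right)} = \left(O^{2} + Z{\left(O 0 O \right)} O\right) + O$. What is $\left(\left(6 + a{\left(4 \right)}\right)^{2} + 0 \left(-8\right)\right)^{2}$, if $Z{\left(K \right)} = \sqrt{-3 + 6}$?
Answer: $653968 + 301184 \sqrt{3} \approx 1.1756 \cdot 10^{6}$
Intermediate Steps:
$Z{\left(K \right)} = \sqrt{3}$
$a{\left(O \right)} = O + O^{2} + O \sqrt{3}$ ($a{\left(O \right)} = \left(O^{2} + \sqrt{3} O\right) + O = \left(O^{2} + O \sqrt{3}\right) + O = O + O^{2} + O \sqrt{3}$)
$\left(\left(6 + a{\left(4 \right)}\right)^{2} + 0 \left(-8\right)\right)^{2} = \left(\left(6 + 4 \left(1 + 4 + \sqrt{3}\right)\right)^{2} + 0 \left(-8\right)\right)^{2} = \left(\left(6 + 4 \left(5 + \sqrt{3}\right)\right)^{2} + 0\right)^{2} = \left(\left(6 + \left(20 + 4 \sqrt{3}\right)\right)^{2} + 0\right)^{2} = \left(\left(26 + 4 \sqrt{3}\right)^{2} + 0\right)^{2} = \left(\left(26 + 4 \sqrt{3}\right)^{2}\right)^{2} = \left(26 + 4 \sqrt{3}\right)^{4}$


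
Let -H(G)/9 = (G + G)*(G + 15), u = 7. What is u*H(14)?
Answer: -51156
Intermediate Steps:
H(G) = -18*G*(15 + G) (H(G) = -9*(G + G)*(G + 15) = -9*2*G*(15 + G) = -18*G*(15 + G))
u*H(14) = 7*(-18*14*(15 + 14)) = 7*(-18*14*29) = 7*(-7308) = -51156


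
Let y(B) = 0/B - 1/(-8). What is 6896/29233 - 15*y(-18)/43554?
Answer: 800782859/3395237552 ≈ 0.23585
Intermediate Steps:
y(B) = ⅛ (y(B) = 0 - 1*(-⅛) = 0 + ⅛ = ⅛)
6896/29233 - 15*y(-18)/43554 = 6896/29233 - 15*⅛/43554 = 6896*(1/29233) - 15/8*1/43554 = 6896/29233 - 5/116144 = 800782859/3395237552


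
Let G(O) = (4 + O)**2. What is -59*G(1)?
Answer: -1475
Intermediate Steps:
-59*G(1) = -59*(4 + 1)**2 = -59*5**2 = -59*25 = -1475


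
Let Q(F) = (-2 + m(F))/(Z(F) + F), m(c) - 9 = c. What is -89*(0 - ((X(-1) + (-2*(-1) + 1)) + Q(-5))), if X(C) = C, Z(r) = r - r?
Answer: 712/5 ≈ 142.40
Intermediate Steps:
Z(r) = 0
m(c) = 9 + c
Q(F) = (7 + F)/F (Q(F) = (-2 + (9 + F))/(0 + F) = (7 + F)/F)
-89*(0 - ((X(-1) + (-2*(-1) + 1)) + Q(-5))) = -89*(0 - ((-1 + (-2*(-1) + 1)) + (7 - 5)/(-5))) = -89*(0 - ((-1 + (2 + 1)) - ⅕*2)) = -89*(0 - ((-1 + 3) - ⅖)) = -89*(0 - (2 - ⅖)) = -89*(0 - 1*8/5) = -89*(0 - 8/5) = -89*(-8/5) = 712/5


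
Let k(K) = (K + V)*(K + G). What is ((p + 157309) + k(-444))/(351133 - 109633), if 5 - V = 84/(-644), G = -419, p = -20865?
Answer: 282127/132250 ≈ 2.1333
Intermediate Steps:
V = 118/23 (V = 5 - 84/(-644) = 5 - 84*(-1)/644 = 5 - 1*(-3/23) = 5 + 3/23 = 118/23 ≈ 5.1304)
k(K) = (-419 + K)*(118/23 + K) (k(K) = (K + 118/23)*(K - 419) = (118/23 + K)*(-419 + K) = (-419 + K)*(118/23 + K))
((p + 157309) + k(-444))/(351133 - 109633) = ((-20865 + 157309) + (-49442/23 + (-444)**2 - 9519/23*(-444)))/(351133 - 109633) = (136444 + (-49442/23 + 197136 + 4226436/23))/241500 = (136444 + 8711122/23)*(1/241500) = (11849334/23)*(1/241500) = 282127/132250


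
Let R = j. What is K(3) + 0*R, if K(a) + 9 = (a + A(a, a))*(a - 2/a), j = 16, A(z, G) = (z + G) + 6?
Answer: 26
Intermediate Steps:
A(z, G) = 6 + G + z (A(z, G) = (G + z) + 6 = 6 + G + z)
R = 16
K(a) = -9 + (6 + 3*a)*(a - 2/a) (K(a) = -9 + (a + (6 + a + a))*(a - 2/a) = -9 + (a + (6 + 2*a))*(a - 2/a) = -9 + (6 + 3*a)*(a - 2/a))
K(3) + 0*R = (-15 - 12/3 + 3*3² + 6*3) + 0*16 = (-15 - 12*⅓ + 3*9 + 18) + 0 = (-15 - 4 + 27 + 18) + 0 = 26 + 0 = 26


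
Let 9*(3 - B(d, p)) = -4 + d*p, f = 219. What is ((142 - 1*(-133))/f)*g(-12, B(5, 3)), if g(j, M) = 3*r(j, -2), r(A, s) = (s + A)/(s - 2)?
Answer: 1925/146 ≈ 13.185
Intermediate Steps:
r(A, s) = (A + s)/(-2 + s)
B(d, p) = 31/9 - d*p/9 (B(d, p) = 3 - (-4 + d*p)/9 = 3 + (4/9 - d*p/9) = 31/9 - d*p/9)
g(j, M) = 3/2 - 3*j/4 (g(j, M) = 3*((j - 2)/(-2 - 2)) = 3*((-2 + j)/(-4)) = 3*(-(-2 + j)/4) = 3*(1/2 - j/4) = 3/2 - 3*j/4)
((142 - 1*(-133))/f)*g(-12, B(5, 3)) = ((142 - 1*(-133))/219)*(3/2 - 3/4*(-12)) = ((142 + 133)*(1/219))*(3/2 + 9) = (275*(1/219))*(21/2) = (275/219)*(21/2) = 1925/146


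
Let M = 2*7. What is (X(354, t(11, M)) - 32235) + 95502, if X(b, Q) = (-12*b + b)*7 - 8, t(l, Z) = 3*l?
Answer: 36001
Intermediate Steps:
M = 14
X(b, Q) = -8 - 77*b (X(b, Q) = -11*b*7 - 8 = -77*b - 8 = -8 - 77*b)
(X(354, t(11, M)) - 32235) + 95502 = ((-8 - 77*354) - 32235) + 95502 = ((-8 - 27258) - 32235) + 95502 = (-27266 - 32235) + 95502 = -59501 + 95502 = 36001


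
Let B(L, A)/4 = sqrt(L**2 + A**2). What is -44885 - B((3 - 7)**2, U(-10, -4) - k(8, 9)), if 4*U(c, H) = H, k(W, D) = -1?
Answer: -44949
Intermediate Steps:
U(c, H) = H/4
B(L, A) = 4*sqrt(A**2 + L**2) (B(L, A) = 4*sqrt(L**2 + A**2) = 4*sqrt(A**2 + L**2))
-44885 - B((3 - 7)**2, U(-10, -4) - k(8, 9)) = -44885 - 4*sqrt(((1/4)*(-4) - 1*(-1))**2 + ((3 - 7)**2)**2) = -44885 - 4*sqrt((-1 + 1)**2 + ((-4)**2)**2) = -44885 - 4*sqrt(0**2 + 16**2) = -44885 - 4*sqrt(0 + 256) = -44885 - 4*sqrt(256) = -44885 - 4*16 = -44885 - 1*64 = -44885 - 64 = -44949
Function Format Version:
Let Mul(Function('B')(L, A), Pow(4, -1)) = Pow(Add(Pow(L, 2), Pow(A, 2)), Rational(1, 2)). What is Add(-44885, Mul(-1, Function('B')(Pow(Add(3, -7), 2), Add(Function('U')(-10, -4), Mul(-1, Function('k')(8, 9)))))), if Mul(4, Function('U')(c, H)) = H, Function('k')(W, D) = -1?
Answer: -44949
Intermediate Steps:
Function('U')(c, H) = Mul(Rational(1, 4), H)
Function('B')(L, A) = Mul(4, Pow(Add(Pow(A, 2), Pow(L, 2)), Rational(1, 2))) (Function('B')(L, A) = Mul(4, Pow(Add(Pow(L, 2), Pow(A, 2)), Rational(1, 2))) = Mul(4, Pow(Add(Pow(A, 2), Pow(L, 2)), Rational(1, 2))))
Add(-44885, Mul(-1, Function('B')(Pow(Add(3, -7), 2), Add(Function('U')(-10, -4), Mul(-1, Function('k')(8, 9)))))) = Add(-44885, Mul(-1, Mul(4, Pow(Add(Pow(Add(Mul(Rational(1, 4), -4), Mul(-1, -1)), 2), Pow(Pow(Add(3, -7), 2), 2)), Rational(1, 2))))) = Add(-44885, Mul(-1, Mul(4, Pow(Add(Pow(Add(-1, 1), 2), Pow(Pow(-4, 2), 2)), Rational(1, 2))))) = Add(-44885, Mul(-1, Mul(4, Pow(Add(Pow(0, 2), Pow(16, 2)), Rational(1, 2))))) = Add(-44885, Mul(-1, Mul(4, Pow(Add(0, 256), Rational(1, 2))))) = Add(-44885, Mul(-1, Mul(4, Pow(256, Rational(1, 2))))) = Add(-44885, Mul(-1, Mul(4, 16))) = Add(-44885, Mul(-1, 64)) = Add(-44885, -64) = -44949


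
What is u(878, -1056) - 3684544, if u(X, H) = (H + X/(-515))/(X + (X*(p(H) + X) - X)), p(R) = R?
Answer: -148277582910361/40243130 ≈ -3.6845e+6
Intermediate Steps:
u(X, H) = (H - X/515)/(X*(H + X)) (u(X, H) = (H + X/(-515))/(X + (X*(H + X) - X)) = (H + X*(-1/515))/(X + (-X + X*(H + X))) = (H - X/515)/((X*(H + X))) = (H - X/515)*(1/(X*(H + X))) = (H - X/515)/(X*(H + X)))
u(878, -1056) - 3684544 = (-1056 - 1/515*878)/(878*(-1056 + 878)) - 3684544 = (1/878)*(-1056 - 878/515)/(-178) - 3684544 = (1/878)*(-1/178)*(-544718/515) - 3684544 = 272359/40243130 - 3684544 = -148277582910361/40243130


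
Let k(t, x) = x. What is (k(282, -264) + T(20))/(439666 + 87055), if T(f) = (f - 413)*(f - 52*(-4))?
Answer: -89868/526721 ≈ -0.17062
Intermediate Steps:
T(f) = (-413 + f)*(208 + f) (T(f) = (-413 + f)*(f + 208) = (-413 + f)*(208 + f))
(k(282, -264) + T(20))/(439666 + 87055) = (-264 + (-85904 + 20² - 205*20))/(439666 + 87055) = (-264 + (-85904 + 400 - 4100))/526721 = (-264 - 89604)*(1/526721) = -89868*1/526721 = -89868/526721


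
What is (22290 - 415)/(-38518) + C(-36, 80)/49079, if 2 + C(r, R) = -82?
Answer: -1076838637/1890424922 ≈ -0.56963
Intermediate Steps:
C(r, R) = -84 (C(r, R) = -2 - 82 = -84)
(22290 - 415)/(-38518) + C(-36, 80)/49079 = (22290 - 415)/(-38518) - 84/49079 = 21875*(-1/38518) - 84*1/49079 = -21875/38518 - 84/49079 = -1076838637/1890424922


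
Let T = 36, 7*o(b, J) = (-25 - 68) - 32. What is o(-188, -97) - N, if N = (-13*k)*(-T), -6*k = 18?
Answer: 9703/7 ≈ 1386.1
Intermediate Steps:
k = -3 (k = -1/6*18 = -3)
o(b, J) = -125/7 (o(b, J) = ((-25 - 68) - 32)/7 = (-93 - 32)/7 = (1/7)*(-125) = -125/7)
N = -1404 (N = (-13*(-3))*(-1*36) = 39*(-36) = -1404)
o(-188, -97) - N = -125/7 - 1*(-1404) = -125/7 + 1404 = 9703/7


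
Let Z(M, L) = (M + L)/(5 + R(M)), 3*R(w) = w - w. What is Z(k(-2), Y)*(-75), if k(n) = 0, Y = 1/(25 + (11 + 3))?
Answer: -5/13 ≈ -0.38462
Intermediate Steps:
R(w) = 0 (R(w) = (w - w)/3 = (⅓)*0 = 0)
Y = 1/39 (Y = 1/(25 + 14) = 1/39 ≈ 0.025641)
Z(M, L) = L/5 + M/5 (Z(M, L) = (M + L)/(5 + 0) = (L + M)/5 = (L + M)*(⅕) = L/5 + M/5)
Z(k(-2), Y)*(-75) = ((⅕)*(1/39) + (⅕)*0)*(-75) = (1/195 + 0)*(-75) = (1/195)*(-75) = -5/13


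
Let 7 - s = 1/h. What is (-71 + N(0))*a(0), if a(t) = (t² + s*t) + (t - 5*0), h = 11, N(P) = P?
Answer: 0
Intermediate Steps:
s = 76/11 (s = 7 - 1/11 = 76/11 ≈ 6.9091)
a(t) = t² + 87*t/11 (a(t) = (t² + 76*t/11) + (t - 5*0) = (t² + 76*t/11) + (t + 0) = (t² + 76*t/11) + t = t² + 87*t/11)
(-71 + N(0))*a(0) = (-71 + 0)*((1/11)*0*(87 + 11*0)) = -71*0*(87 + 0)/11 = -71*0*87/11 = -71*0 = 0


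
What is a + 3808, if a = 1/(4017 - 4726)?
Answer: 2699871/709 ≈ 3808.0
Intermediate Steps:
a = -1/709 (a = 1/(-709) = -1/709 ≈ -0.0014104)
a + 3808 = -1/709 + 3808 = 2699871/709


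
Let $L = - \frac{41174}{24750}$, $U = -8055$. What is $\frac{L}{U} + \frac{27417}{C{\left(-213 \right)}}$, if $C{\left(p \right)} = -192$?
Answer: $- \frac{910979914307}{6379560000} \approx -142.8$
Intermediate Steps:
$L = - \frac{20587}{12375}$ ($L = \left(-41174\right) \frac{1}{24750} = - \frac{20587}{12375} \approx -1.6636$)
$\frac{L}{U} + \frac{27417}{C{\left(-213 \right)}} = - \frac{20587}{12375 \left(-8055\right)} + \frac{27417}{-192} = \left(- \frac{20587}{12375}\right) \left(- \frac{1}{8055}\right) + 27417 \left(- \frac{1}{192}\right) = \frac{20587}{99680625} - \frac{9139}{64} = - \frac{910979914307}{6379560000}$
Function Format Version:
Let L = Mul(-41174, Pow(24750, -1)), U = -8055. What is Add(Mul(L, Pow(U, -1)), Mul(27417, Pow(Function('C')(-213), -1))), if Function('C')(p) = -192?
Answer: Rational(-910979914307, 6379560000) ≈ -142.80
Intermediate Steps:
L = Rational(-20587, 12375) (L = Mul(-41174, Rational(1, 24750)) = Rational(-20587, 12375) ≈ -1.6636)
Add(Mul(L, Pow(U, -1)), Mul(27417, Pow(Function('C')(-213), -1))) = Add(Mul(Rational(-20587, 12375), Pow(-8055, -1)), Mul(27417, Pow(-192, -1))) = Add(Mul(Rational(-20587, 12375), Rational(-1, 8055)), Mul(27417, Rational(-1, 192))) = Add(Rational(20587, 99680625), Rational(-9139, 64)) = Rational(-910979914307, 6379560000)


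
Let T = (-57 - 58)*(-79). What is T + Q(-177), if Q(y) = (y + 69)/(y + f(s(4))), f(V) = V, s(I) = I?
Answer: 1571813/173 ≈ 9085.6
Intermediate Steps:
T = 9085 (T = -115*(-79) = 9085)
Q(y) = (69 + y)/(4 + y) (Q(y) = (y + 69)/(y + 4) = (69 + y)/(4 + y))
T + Q(-177) = 9085 + (69 - 177)/(4 - 177) = 9085 - 108/(-173) = 9085 - 1/173*(-108) = 9085 + 108/173 = 1571813/173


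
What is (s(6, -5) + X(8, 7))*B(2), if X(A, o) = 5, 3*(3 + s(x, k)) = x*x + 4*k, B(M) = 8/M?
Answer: 88/3 ≈ 29.333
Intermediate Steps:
s(x, k) = -3 + x²/3 + 4*k/3 (s(x, k) = -3 + (x*x + 4*k)/3 = -3 + (x² + 4*k)/3 = -3 + (x²/3 + 4*k/3) = -3 + x²/3 + 4*k/3)
(s(6, -5) + X(8, 7))*B(2) = ((-3 + (⅓)*6² + (4/3)*(-5)) + 5)*(8/2) = ((-3 + (⅓)*36 - 20/3) + 5)*(8*(½)) = ((-3 + 12 - 20/3) + 5)*4 = (7/3 + 5)*4 = (22/3)*4 = 88/3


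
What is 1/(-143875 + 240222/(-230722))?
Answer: -115361/16597683986 ≈ -6.9504e-6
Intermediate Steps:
1/(-143875 + 240222/(-230722)) = 1/(-143875 + 240222*(-1/230722)) = 1/(-143875 - 120111/115361) = 1/(-16597683986/115361) = -115361/16597683986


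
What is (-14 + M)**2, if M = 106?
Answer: 8464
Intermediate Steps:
(-14 + M)**2 = (-14 + 106)**2 = 92**2 = 8464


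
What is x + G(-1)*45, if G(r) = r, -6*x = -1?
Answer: -269/6 ≈ -44.833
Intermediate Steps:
x = 1/6 (x = -1/6*(-1) = 1/6 ≈ 0.16667)
x + G(-1)*45 = 1/6 - 1*45 = 1/6 - 45 = -269/6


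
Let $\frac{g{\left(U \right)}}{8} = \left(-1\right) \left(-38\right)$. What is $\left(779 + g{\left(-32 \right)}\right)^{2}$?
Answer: $1172889$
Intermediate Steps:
$g{\left(U \right)} = 304$ ($g{\left(U \right)} = 8 \left(\left(-1\right) \left(-38\right)\right) = 8 \cdot 38 = 304$)
$\left(779 + g{\left(-32 \right)}\right)^{2} = \left(779 + 304\right)^{2} = 1083^{2} = 1172889$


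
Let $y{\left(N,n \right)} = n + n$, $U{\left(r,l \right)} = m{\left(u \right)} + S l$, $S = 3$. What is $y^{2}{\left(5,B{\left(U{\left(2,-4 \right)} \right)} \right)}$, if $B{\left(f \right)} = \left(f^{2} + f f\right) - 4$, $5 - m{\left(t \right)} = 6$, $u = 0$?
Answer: $446224$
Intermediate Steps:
$m{\left(t \right)} = -1$ ($m{\left(t \right)} = 5 - 6 = -1$)
$U{\left(r,l \right)} = -1 + 3 l$
$B{\left(f \right)} = -4 + 2 f^{2}$ ($B{\left(f \right)} = \left(f^{2} + f^{2}\right) - 4 = 2 f^{2} - 4 = -4 + 2 f^{2}$)
$y{\left(N,n \right)} = 2 n$
$y^{2}{\left(5,B{\left(U{\left(2,-4 \right)} \right)} \right)} = \left(2 \left(-4 + 2 \left(-1 + 3 \left(-4\right)\right)^{2}\right)\right)^{2} = \left(2 \left(-4 + 2 \left(-1 - 12\right)^{2}\right)\right)^{2} = \left(2 \left(-4 + 2 \left(-13\right)^{2}\right)\right)^{2} = \left(2 \left(-4 + 2 \cdot 169\right)\right)^{2} = \left(2 \left(-4 + 338\right)\right)^{2} = \left(2 \cdot 334\right)^{2} = 668^{2} = 446224$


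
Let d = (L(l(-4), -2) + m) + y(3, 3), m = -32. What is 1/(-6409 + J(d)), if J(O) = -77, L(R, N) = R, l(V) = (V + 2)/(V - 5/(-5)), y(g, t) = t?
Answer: -1/6486 ≈ -0.00015418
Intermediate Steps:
l(V) = (2 + V)/(1 + V) (l(V) = (2 + V)/(V - 5*(-⅕)) = (2 + V)/(V + 1) = (2 + V)/(1 + V))
d = -85/3 (d = ((2 - 4)/(1 - 4) - 32) + 3 = (-2/(-3) - 32) + 3 = (-⅓*(-2) - 32) + 3 = (⅔ - 32) + 3 = -94/3 + 3 = -85/3 ≈ -28.333)
1/(-6409 + J(d)) = 1/(-6409 - 77) = 1/(-6486) = -1/6486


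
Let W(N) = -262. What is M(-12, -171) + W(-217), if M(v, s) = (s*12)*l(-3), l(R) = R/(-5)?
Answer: -7466/5 ≈ -1493.2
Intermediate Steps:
l(R) = -R/5 (l(R) = R*(-⅕) = -R/5)
M(v, s) = 36*s/5 (M(v, s) = (s*12)*(-⅕*(-3)) = (12*s)*(⅗) = 36*s/5)
M(-12, -171) + W(-217) = (36/5)*(-171) - 262 = -6156/5 - 262 = -7466/5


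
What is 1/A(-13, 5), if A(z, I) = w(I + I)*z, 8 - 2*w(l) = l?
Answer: 1/13 ≈ 0.076923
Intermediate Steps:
w(l) = 4 - l/2
A(z, I) = z*(4 - I) (A(z, I) = (4 - (I + I)/2)*z = (4 - I)*z = z*(4 - I))
1/A(-13, 5) = 1/(-13*(4 - 1*5)) = 1/(-13*(4 - 5)) = 1/(-13*(-1)) = 1/13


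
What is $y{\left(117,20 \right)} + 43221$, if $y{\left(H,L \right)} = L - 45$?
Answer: $43196$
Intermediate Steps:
$y{\left(H,L \right)} = -45 + L$
$y{\left(117,20 \right)} + 43221 = \left(-45 + 20\right) + 43221 = -25 + 43221 = 43196$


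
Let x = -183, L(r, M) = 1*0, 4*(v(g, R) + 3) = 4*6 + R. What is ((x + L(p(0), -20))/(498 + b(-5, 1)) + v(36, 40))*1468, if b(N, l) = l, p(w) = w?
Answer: 9254272/499 ≈ 18546.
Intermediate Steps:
v(g, R) = 3 + R/4 (v(g, R) = -3 + (4*6 + R)/4 = -3 + (24 + R)/4 = -3 + (6 + R/4) = 3 + R/4)
L(r, M) = 0
((x + L(p(0), -20))/(498 + b(-5, 1)) + v(36, 40))*1468 = ((-183 + 0)/(498 + 1) + (3 + (¼)*40))*1468 = (-183/499 + (3 + 10))*1468 = (-183*1/499 + 13)*1468 = (-183/499 + 13)*1468 = (6304/499)*1468 = 9254272/499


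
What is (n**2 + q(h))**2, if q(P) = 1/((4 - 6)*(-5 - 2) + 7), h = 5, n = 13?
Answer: 12602500/441 ≈ 28577.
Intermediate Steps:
q(P) = 1/21 (q(P) = 1/(-2*(-7) + 7) = 1/(14 + 7) = 1/21)
(n**2 + q(h))**2 = (13**2 + 1/21)**2 = (169 + 1/21)**2 = (3550/21)**2 = 12602500/441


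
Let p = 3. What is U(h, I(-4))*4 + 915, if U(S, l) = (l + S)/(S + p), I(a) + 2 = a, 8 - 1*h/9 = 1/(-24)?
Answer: 61541/67 ≈ 918.52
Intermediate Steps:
h = 579/8 (h = 72 - 9/(-24) = 72 - 9*(-1/24) = 72 + 3/8 = 579/8 ≈ 72.375)
I(a) = -2 + a
U(S, l) = (S + l)/(3 + S) (U(S, l) = (l + S)/(S + 3) = (S + l)/(3 + S))
U(h, I(-4))*4 + 915 = ((579/8 + (-2 - 4))/(3 + 579/8))*4 + 915 = ((579/8 - 6)/(603/8))*4 + 915 = ((8/603)*(531/8))*4 + 915 = (59/67)*4 + 915 = 236/67 + 915 = 61541/67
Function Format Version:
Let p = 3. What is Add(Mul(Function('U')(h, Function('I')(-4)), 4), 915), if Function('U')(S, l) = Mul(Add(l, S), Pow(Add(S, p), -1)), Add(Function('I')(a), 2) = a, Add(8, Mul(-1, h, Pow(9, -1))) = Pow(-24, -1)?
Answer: Rational(61541, 67) ≈ 918.52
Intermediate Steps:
h = Rational(579, 8) (h = Add(72, Mul(-9, Pow(-24, -1))) = Add(72, Mul(-9, Rational(-1, 24))) = Add(72, Rational(3, 8)) = Rational(579, 8) ≈ 72.375)
Function('I')(a) = Add(-2, a)
Function('U')(S, l) = Mul(Pow(Add(3, S), -1), Add(S, l)) (Function('U')(S, l) = Mul(Add(l, S), Pow(Add(S, 3), -1)) = Mul(Add(S, l), Pow(Add(3, S), -1)) = Mul(Pow(Add(3, S), -1), Add(S, l)))
Add(Mul(Function('U')(h, Function('I')(-4)), 4), 915) = Add(Mul(Mul(Pow(Add(3, Rational(579, 8)), -1), Add(Rational(579, 8), Add(-2, -4))), 4), 915) = Add(Mul(Mul(Pow(Rational(603, 8), -1), Add(Rational(579, 8), -6)), 4), 915) = Add(Mul(Mul(Rational(8, 603), Rational(531, 8)), 4), 915) = Add(Mul(Rational(59, 67), 4), 915) = Add(Rational(236, 67), 915) = Rational(61541, 67)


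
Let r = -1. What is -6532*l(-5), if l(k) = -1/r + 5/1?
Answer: -39192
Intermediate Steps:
l(k) = 6 (l(k) = -1/(-1) + 5/1 = -1*(-1) + 5*1 = 1 + 5 = 6)
-6532*l(-5) = -6532*6 = -39192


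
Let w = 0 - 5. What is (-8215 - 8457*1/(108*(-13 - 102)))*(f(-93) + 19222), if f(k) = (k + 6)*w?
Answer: -668481122617/4140 ≈ -1.6147e+8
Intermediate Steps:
w = -5
f(k) = -30 - 5*k (f(k) = (k + 6)*(-5) = (6 + k)*(-5) = -30 - 5*k)
(-8215 - 8457*1/(108*(-13 - 102)))*(f(-93) + 19222) = (-8215 - 8457*1/(108*(-13 - 102)))*((-30 - 5*(-93)) + 19222) = (-8215 - 8457/((-115*108)))*((-30 + 465) + 19222) = (-8215 - 8457/(-12420))*(435 + 19222) = (-8215 - 8457*(-1/12420))*19657 = (-8215 + 2819/4140)*19657 = -34007281/4140*19657 = -668481122617/4140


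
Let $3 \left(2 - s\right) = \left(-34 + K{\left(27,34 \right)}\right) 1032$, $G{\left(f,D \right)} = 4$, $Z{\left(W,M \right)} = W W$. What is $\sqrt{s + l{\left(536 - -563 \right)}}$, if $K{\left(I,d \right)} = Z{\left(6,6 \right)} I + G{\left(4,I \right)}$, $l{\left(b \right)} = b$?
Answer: $27 i \sqrt{443} \approx 568.28 i$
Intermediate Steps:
$Z{\left(W,M \right)} = W^{2}$
$K{\left(I,d \right)} = 4 + 36 I$ ($K{\left(I,d \right)} = 6^{2} I + 4 = 36 I + 4 = 4 + 36 I$)
$s = -324046$ ($s = 2 - \frac{\left(-34 + \left(4 + 36 \cdot 27\right)\right) 1032}{3} = 2 - \frac{\left(-34 + \left(4 + 972\right)\right) 1032}{3} = 2 - \frac{\left(-34 + 976\right) 1032}{3} = 2 - \frac{942 \cdot 1032}{3} = 2 - 324048 = -324046$)
$\sqrt{s + l{\left(536 - -563 \right)}} = \sqrt{-324046 + \left(536 - -563\right)} = \sqrt{-324046 + \left(536 + 563\right)} = \sqrt{-324046 + 1099} = \sqrt{-322947} = 27 i \sqrt{443}$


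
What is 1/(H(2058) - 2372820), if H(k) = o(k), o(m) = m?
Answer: -1/2370762 ≈ -4.2181e-7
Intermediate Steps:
H(k) = k
1/(H(2058) - 2372820) = 1/(2058 - 2372820) = 1/(-2370762) = -1/2370762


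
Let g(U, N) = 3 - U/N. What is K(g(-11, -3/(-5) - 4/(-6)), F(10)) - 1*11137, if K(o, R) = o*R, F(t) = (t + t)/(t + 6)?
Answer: -422651/38 ≈ -11122.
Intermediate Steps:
g(U, N) = 3 - U/N
F(t) = 2*t/(6 + t) (F(t) = (2*t)/(6 + t) = 2*t/(6 + t))
K(o, R) = R*o
K(g(-11, -3/(-5) - 4/(-6)), F(10)) - 1*11137 = (2*10/(6 + 10))*(3 - 1*(-11)/(-3/(-5) - 4/(-6))) - 1*11137 = (2*10/16)*(3 - 1*(-11)/(-3*(-1/5) - 4*(-1/6))) - 11137 = (2*10*(1/16))*(3 - 1*(-11)/(3/5 + 2/3)) - 11137 = 5*(3 - 1*(-11)/19/15)/4 - 11137 = 5*(3 - 1*(-11)*15/19)/4 - 11137 = 5*(3 + 165/19)/4 - 11137 = (5/4)*(222/19) - 11137 = 555/38 - 11137 = -422651/38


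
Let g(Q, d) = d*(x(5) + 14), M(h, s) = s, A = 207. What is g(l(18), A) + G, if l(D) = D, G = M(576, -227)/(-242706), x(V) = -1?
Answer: 653122073/242706 ≈ 2691.0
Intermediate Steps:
G = 227/242706 (G = -227/(-242706) = -227*(-1/242706) = 227/242706 ≈ 0.00093529)
g(Q, d) = 13*d (g(Q, d) = d*(-1 + 14) = d*13 = 13*d)
g(l(18), A) + G = 13*207 + 227/242706 = 2691 + 227/242706 = 653122073/242706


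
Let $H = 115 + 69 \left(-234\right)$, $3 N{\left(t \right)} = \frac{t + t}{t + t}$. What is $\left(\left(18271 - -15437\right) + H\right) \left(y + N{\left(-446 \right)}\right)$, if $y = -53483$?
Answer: $- \frac{2836239296}{3} \approx -9.4541 \cdot 10^{8}$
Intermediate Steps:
$N{\left(t \right)} = \frac{1}{3}$ ($N{\left(t \right)} = \frac{\left(t + t\right) \frac{1}{t + t}}{3} = \frac{2 t \frac{1}{2 t}}{3} = \frac{1}{3} \cdot 1 = \frac{1}{3}$)
$H = -16031$ ($H = 115 - 16146 = -16031$)
$\left(\left(18271 - -15437\right) + H\right) \left(y + N{\left(-446 \right)}\right) = \left(\left(18271 - -15437\right) - 16031\right) \left(-53483 + \frac{1}{3}\right) = \left(\left(18271 + 15437\right) - 16031\right) \left(- \frac{160448}{3}\right) = \left(33708 - 16031\right) \left(- \frac{160448}{3}\right) = 17677 \left(- \frac{160448}{3}\right) = - \frac{2836239296}{3}$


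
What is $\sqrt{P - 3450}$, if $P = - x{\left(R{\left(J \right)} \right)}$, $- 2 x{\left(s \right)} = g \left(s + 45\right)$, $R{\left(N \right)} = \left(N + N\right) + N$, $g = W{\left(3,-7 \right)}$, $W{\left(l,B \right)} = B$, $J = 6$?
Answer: $\frac{i \sqrt{14682}}{2} \approx 60.585 i$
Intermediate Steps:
$g = -7$
$R{\left(N \right)} = 3 N$ ($R{\left(N \right)} = 2 N + N = 3 N$)
$x{\left(s \right)} = \frac{315}{2} + \frac{7 s}{2}$ ($x{\left(s \right)} = - \frac{\left(-7\right) \left(s + 45\right)}{2} = - \frac{\left(-7\right) \left(45 + s\right)}{2} = - \frac{-315 - 7 s}{2} = \frac{315}{2} + \frac{7 s}{2}$)
$P = - \frac{441}{2}$ ($P = - (\frac{315}{2} + \frac{7 \cdot 3 \cdot 6}{2}) = - (\frac{315}{2} + \frac{7}{2} \cdot 18) = - (\frac{315}{2} + 63) = \left(-1\right) \frac{441}{2} = - \frac{441}{2} \approx -220.5$)
$\sqrt{P - 3450} = \sqrt{- \frac{441}{2} - 3450} = \sqrt{- \frac{7341}{2}} = \frac{i \sqrt{14682}}{2}$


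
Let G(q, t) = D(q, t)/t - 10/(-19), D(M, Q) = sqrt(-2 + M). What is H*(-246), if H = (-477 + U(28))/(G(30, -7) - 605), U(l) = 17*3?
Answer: -53358804660/307778377 + 25220904*sqrt(7)/307778377 ≈ -173.15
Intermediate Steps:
U(l) = 51
G(q, t) = 10/19 + sqrt(-2 + q)/t (G(q, t) = sqrt(-2 + q)/t - 10/(-19) = sqrt(-2 + q)/t - 10*(-1/19) = sqrt(-2 + q)/t + 10/19 = 10/19 + sqrt(-2 + q)/t)
H = -426/(-11485/19 - 2*sqrt(7)/7) (H = (-477 + 51)/((10/19 + sqrt(-2 + 30)/(-7)) - 605) = -426/((10/19 - 2*sqrt(7)/7) - 605) = -426/(-11485/19 - 2*sqrt(7)/7) ≈ 0.70387)
H*(-246) = (216905710/307778377 - 102524*sqrt(7)/307778377)*(-246) = -53358804660/307778377 + 25220904*sqrt(7)/307778377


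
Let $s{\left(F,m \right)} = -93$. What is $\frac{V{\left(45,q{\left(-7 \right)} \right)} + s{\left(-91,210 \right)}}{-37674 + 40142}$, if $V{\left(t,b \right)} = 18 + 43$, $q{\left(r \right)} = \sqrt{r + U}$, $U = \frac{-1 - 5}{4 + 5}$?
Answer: $- \frac{8}{617} \approx -0.012966$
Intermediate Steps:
$U = - \frac{2}{3}$ ($U = - \frac{6}{9} = \left(-6\right) \frac{1}{9} = - \frac{2}{3} \approx -0.66667$)
$q{\left(r \right)} = \sqrt{- \frac{2}{3} + r}$ ($q{\left(r \right)} = \sqrt{r - \frac{2}{3}} = \sqrt{- \frac{2}{3} + r}$)
$V{\left(t,b \right)} = 61$
$\frac{V{\left(45,q{\left(-7 \right)} \right)} + s{\left(-91,210 \right)}}{-37674 + 40142} = \frac{61 - 93}{-37674 + 40142} = - \frac{32}{2468} = \left(-32\right) \frac{1}{2468} = - \frac{8}{617}$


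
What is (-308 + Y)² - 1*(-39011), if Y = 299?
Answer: 39092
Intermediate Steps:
(-308 + Y)² - 1*(-39011) = (-308 + 299)² - 1*(-39011) = (-9)² + 39011 = 81 + 39011 = 39092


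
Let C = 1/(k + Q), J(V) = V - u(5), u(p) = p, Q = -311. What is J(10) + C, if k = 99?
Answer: 1059/212 ≈ 4.9953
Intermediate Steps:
J(V) = -5 + V (J(V) = V - 1*5 = V - 5 = -5 + V)
C = -1/212 (C = 1/(99 - 311) = 1/(-212) = -1/212 ≈ -0.0047170)
J(10) + C = (-5 + 10) - 1/212 = 5 - 1/212 = 1059/212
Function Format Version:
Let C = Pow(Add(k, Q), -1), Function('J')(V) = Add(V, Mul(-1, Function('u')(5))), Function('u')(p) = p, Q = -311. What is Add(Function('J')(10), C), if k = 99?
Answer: Rational(1059, 212) ≈ 4.9953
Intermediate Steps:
Function('J')(V) = Add(-5, V) (Function('J')(V) = Add(V, Mul(-1, 5)) = Add(V, -5) = Add(-5, V))
C = Rational(-1, 212) (C = Pow(Add(99, -311), -1) = Pow(-212, -1) = Rational(-1, 212) ≈ -0.0047170)
Add(Function('J')(10), C) = Add(Add(-5, 10), Rational(-1, 212)) = Add(5, Rational(-1, 212)) = Rational(1059, 212)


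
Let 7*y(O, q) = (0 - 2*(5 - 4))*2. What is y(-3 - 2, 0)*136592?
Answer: -546368/7 ≈ -78053.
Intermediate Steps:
y(O, q) = -4/7 (y(O, q) = ((0 - 2*(5 - 4))*2)/7 = ((0 - 2*1)*2)/7 = ((0 - 2)*2)/7 = (-2*2)/7 = (⅐)*(-4) = -4/7)
y(-3 - 2, 0)*136592 = -4/7*136592 = -546368/7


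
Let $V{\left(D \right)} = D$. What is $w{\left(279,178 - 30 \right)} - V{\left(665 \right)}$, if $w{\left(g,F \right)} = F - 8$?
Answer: $-525$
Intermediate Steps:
$w{\left(g,F \right)} = -8 + F$
$w{\left(279,178 - 30 \right)} - V{\left(665 \right)} = \left(-8 + \left(178 - 30\right)\right) - 665 = \left(-8 + 148\right) - 665 = 140 - 665 = -525$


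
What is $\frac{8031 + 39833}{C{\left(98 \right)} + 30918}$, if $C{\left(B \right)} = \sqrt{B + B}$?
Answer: $\frac{11966}{7733} \approx 1.5474$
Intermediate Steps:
$C{\left(B \right)} = \sqrt{2} \sqrt{B}$ ($C{\left(B \right)} = \sqrt{2 B} = \sqrt{2} \sqrt{B}$)
$\frac{8031 + 39833}{C{\left(98 \right)} + 30918} = \frac{8031 + 39833}{\sqrt{2} \sqrt{98} + 30918} = \frac{47864}{\sqrt{2} \cdot 7 \sqrt{2} + 30918} = \frac{47864}{14 + 30918} = \frac{47864}{30932} = 47864 \cdot \frac{1}{30932} = \frac{11966}{7733}$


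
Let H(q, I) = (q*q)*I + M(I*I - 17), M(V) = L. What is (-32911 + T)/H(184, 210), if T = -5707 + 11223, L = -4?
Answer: -27395/7109756 ≈ -0.0038532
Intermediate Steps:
M(V) = -4
H(q, I) = -4 + I*q² (H(q, I) = (q*q)*I - 4 = q²*I - 4 = I*q² - 4 = -4 + I*q²)
T = 5516
(-32911 + T)/H(184, 210) = (-32911 + 5516)/(-4 + 210*184²) = -27395/(-4 + 210*33856) = -27395/(-4 + 7109760) = -27395/7109756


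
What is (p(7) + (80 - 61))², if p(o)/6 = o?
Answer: 3721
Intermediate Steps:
p(o) = 6*o
(p(7) + (80 - 61))² = (6*7 + (80 - 61))² = (42 + 19)² = 61² = 3721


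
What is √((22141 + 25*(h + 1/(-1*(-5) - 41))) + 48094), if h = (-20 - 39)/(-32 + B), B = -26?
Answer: √2127183785/174 ≈ 265.07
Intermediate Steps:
h = 59/58 (h = (-20 - 39)/(-32 - 26) = -59/(-58) = -59*(-1/58) = 59/58 ≈ 1.0172)
√((22141 + 25*(h + 1/(-1*(-5) - 41))) + 48094) = √((22141 + 25*(59/58 + 1/(-1*(-5) - 41))) + 48094) = √((22141 + 25*(59/58 + 1/(5 - 41))) + 48094) = √((22141 + 25*(59/58 + 1/(-36))) + 48094) = √((22141 + 25*(59/58 - 1/36)) + 48094) = √((22141 + 25*(1033/1044)) + 48094) = √((22141 + 25825/1044) + 48094) = √(23141029/1044 + 48094) = √(73351165/1044) = √2127183785/174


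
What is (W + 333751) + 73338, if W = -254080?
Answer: 153009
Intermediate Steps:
(W + 333751) + 73338 = (-254080 + 333751) + 73338 = 79671 + 73338 = 153009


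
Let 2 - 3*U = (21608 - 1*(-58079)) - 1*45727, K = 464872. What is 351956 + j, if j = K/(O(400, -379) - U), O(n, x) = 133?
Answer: 12093546908/34357 ≈ 3.5200e+5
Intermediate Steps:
U = -33958/3 (U = ⅔ - ((21608 - 1*(-58079)) - 1*45727)/3 = ⅔ - ((21608 + 58079) - 45727)/3 = ⅔ - (79687 - 45727)/3 = ⅔ - ⅓*33960 = ⅔ - 11320 = -33958/3 ≈ -11319.)
j = 1394616/34357 (j = 464872/(133 - 1*(-33958/3)) = 464872/(133 + 33958/3) = 464872/(34357/3) = 464872*(3/34357) = 1394616/34357 ≈ 40.592)
351956 + j = 351956 + 1394616/34357 = 12093546908/34357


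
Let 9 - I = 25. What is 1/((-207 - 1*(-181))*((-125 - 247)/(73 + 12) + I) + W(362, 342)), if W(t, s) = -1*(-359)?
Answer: 85/75547 ≈ 0.0011251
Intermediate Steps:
I = -16 (I = 9 - 1*25 = 9 - 25 = -16)
W(t, s) = 359
1/((-207 - 1*(-181))*((-125 - 247)/(73 + 12) + I) + W(362, 342)) = 1/((-207 - 1*(-181))*((-125 - 247)/(73 + 12) - 16) + 359) = 1/((-207 + 181)*(-372/85 - 16) + 359) = 1/(-26*(-372*1/85 - 16) + 359) = 1/(-26*(-372/85 - 16) + 359) = 1/(-26*(-1732/85) + 359) = 1/(45032/85 + 359) = 1/(75547/85) = 85/75547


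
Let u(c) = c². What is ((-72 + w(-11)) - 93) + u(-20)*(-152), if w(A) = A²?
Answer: -60844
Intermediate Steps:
((-72 + w(-11)) - 93) + u(-20)*(-152) = ((-72 + (-11)²) - 93) + (-20)²*(-152) = ((-72 + 121) - 93) + 400*(-152) = (49 - 93) - 60800 = -44 - 60800 = -60844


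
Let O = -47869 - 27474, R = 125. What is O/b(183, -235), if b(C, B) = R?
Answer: -75343/125 ≈ -602.74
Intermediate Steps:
b(C, B) = 125
O = -75343
O/b(183, -235) = -75343/125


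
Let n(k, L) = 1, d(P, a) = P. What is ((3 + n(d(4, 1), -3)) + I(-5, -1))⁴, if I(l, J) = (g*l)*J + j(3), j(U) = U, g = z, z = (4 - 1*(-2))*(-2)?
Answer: 7890481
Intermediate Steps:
z = -12 (z = (4 + 2)*(-2) = 6*(-2) = -12)
g = -12
I(l, J) = 3 - 12*J*l (I(l, J) = (-12*l)*J + 3 = -12*J*l + 3 = 3 - 12*J*l)
((3 + n(d(4, 1), -3)) + I(-5, -1))⁴ = ((3 + 1) + (3 - 12*(-1)*(-5)))⁴ = (4 + (3 - 60))⁴ = (4 - 57)⁴ = (-53)⁴ = 7890481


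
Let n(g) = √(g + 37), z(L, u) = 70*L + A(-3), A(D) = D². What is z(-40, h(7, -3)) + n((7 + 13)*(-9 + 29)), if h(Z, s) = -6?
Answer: -2791 + √437 ≈ -2770.1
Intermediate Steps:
z(L, u) = 9 + 70*L (z(L, u) = 70*L + (-3)² = 70*L + 9 = 9 + 70*L)
n(g) = √(37 + g)
z(-40, h(7, -3)) + n((7 + 13)*(-9 + 29)) = (9 + 70*(-40)) + √(37 + (7 + 13)*(-9 + 29)) = (9 - 2800) + √(37 + 20*20) = -2791 + √(37 + 400) = -2791 + √437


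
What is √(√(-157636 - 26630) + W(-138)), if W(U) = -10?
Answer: √(-10 + 3*I*√20474) ≈ 14.481 + 14.822*I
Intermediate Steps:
√(√(-157636 - 26630) + W(-138)) = √(√(-157636 - 26630) - 10) = √(√(-184266) - 10) = √(3*I*√20474 - 10) = √(-10 + 3*I*√20474)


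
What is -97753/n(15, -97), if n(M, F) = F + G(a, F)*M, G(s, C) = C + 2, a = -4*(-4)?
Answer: 97753/1522 ≈ 64.227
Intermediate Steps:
a = 16
G(s, C) = 2 + C
n(M, F) = F + M*(2 + F) (n(M, F) = F + (2 + F)*M = F + M*(2 + F))
-97753/n(15, -97) = -97753/(-97 + 15*(2 - 97)) = -97753/(-97 + 15*(-95)) = -97753/(-97 - 1425) = -97753/(-1522) = -97753*(-1/1522) = 97753/1522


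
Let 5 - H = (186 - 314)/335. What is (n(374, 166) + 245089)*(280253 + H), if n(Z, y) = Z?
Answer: 23045676186354/335 ≈ 6.8793e+10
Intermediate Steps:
H = 1803/335 (H = 5 - (186 - 314)/335 = 5 - (-128)/335 = 5 - 1*(-128/335) = 5 + 128/335 = 1803/335 ≈ 5.3821)
(n(374, 166) + 245089)*(280253 + H) = (374 + 245089)*(280253 + 1803/335) = 245463*(93886558/335) = 23045676186354/335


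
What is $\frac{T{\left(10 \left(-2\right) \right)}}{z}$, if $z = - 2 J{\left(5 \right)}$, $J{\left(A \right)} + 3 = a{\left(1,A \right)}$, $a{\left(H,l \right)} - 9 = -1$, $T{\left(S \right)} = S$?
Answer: $2$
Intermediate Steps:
$a{\left(H,l \right)} = 8$ ($a{\left(H,l \right)} = 9 - 1 = 8$)
$J{\left(A \right)} = 5$ ($J{\left(A \right)} = -3 + 8 = 5$)
$z = -10$ ($z = \left(-2\right) 5 = -10$)
$\frac{T{\left(10 \left(-2\right) \right)}}{z} = \frac{10 \left(-2\right)}{-10} = \left(-20\right) \left(- \frac{1}{10}\right) = 2$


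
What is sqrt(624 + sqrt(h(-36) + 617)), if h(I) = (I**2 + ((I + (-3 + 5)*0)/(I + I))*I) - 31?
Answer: sqrt(624 + 2*sqrt(466)) ≈ 25.830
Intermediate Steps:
h(I) = -31 + I**2 + I/2 (h(I) = (I**2 + ((I + 2*0)/((2*I)))*I) - 31 = (I**2 + ((I + 0)*(1/(2*I)))*I) - 31 = (I**2 + (I*(1/(2*I)))*I) - 31 = (I**2 + I/2) - 31 = -31 + I**2 + I/2)
sqrt(624 + sqrt(h(-36) + 617)) = sqrt(624 + sqrt((-31 + (-36)**2 + (1/2)*(-36)) + 617)) = sqrt(624 + sqrt((-31 + 1296 - 18) + 617)) = sqrt(624 + sqrt(1247 + 617)) = sqrt(624 + sqrt(1864)) = sqrt(624 + 2*sqrt(466))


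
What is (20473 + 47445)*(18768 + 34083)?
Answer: 3589534218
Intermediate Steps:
(20473 + 47445)*(18768 + 34083) = 67918*52851 = 3589534218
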